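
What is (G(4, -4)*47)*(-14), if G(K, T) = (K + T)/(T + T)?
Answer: 0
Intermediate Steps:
G(K, T) = (K + T)/(2*T) (G(K, T) = (K + T)/((2*T)) = (K + T)*(1/(2*T)) = (K + T)/(2*T))
(G(4, -4)*47)*(-14) = (((1/2)*(4 - 4)/(-4))*47)*(-14) = (((1/2)*(-1/4)*0)*47)*(-14) = (0*47)*(-14) = 0*(-14) = 0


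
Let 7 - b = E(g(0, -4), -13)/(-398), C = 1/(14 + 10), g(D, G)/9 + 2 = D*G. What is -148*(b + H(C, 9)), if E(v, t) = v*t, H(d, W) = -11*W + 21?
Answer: 2073776/199 ≈ 10421.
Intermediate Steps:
g(D, G) = -18 + 9*D*G (g(D, G) = -18 + 9*(D*G) = -18 + 9*D*G)
C = 1/24 ≈ 0.041667
H(d, W) = 21 - 11*W
E(v, t) = t*v
b = 1510/199 (b = 7 - (-13*(-18 + 9*0*(-4)))/(-398) = 7 - (-13*(-18 + 0))*(-1)/398 = 7 - (-13*(-18))*(-1)/398 = 7 - 234*(-1)/398 = 7 - 1*(-117/199) = 7 + 117/199 = 1510/199 ≈ 7.5879)
-148*(b + H(C, 9)) = -148*(1510/199 + (21 - 11*9)) = -148*(1510/199 + (21 - 99)) = -148*(1510/199 - 78) = -148*(-14012/199) = 2073776/199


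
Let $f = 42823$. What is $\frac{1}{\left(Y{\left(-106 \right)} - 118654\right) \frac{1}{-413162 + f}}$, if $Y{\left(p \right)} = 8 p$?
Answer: $\frac{370339}{119502} \approx 3.099$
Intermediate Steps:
$\frac{1}{\left(Y{\left(-106 \right)} - 118654\right) \frac{1}{-413162 + f}} = \frac{1}{\left(8 \left(-106\right) - 118654\right) \frac{1}{-413162 + 42823}} = \frac{1}{\left(-848 - 118654\right) \frac{1}{-370339}} = \frac{1}{\left(-119502\right) \left(- \frac{1}{370339}\right)} = \frac{1}{\frac{119502}{370339}} = \frac{370339}{119502}$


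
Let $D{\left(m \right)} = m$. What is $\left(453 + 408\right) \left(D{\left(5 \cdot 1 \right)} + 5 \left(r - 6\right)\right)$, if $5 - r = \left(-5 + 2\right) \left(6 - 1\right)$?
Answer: $64575$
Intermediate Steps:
$r = 20$ ($r = 5 - \left(-5 + 2\right) \left(6 - 1\right) = 5 - \left(-3\right) 5 = 5 - -15 = 5 + 15 = 20$)
$\left(453 + 408\right) \left(D{\left(5 \cdot 1 \right)} + 5 \left(r - 6\right)\right) = \left(453 + 408\right) \left(5 \cdot 1 + 5 \left(20 - 6\right)\right) = 861 \left(5 + 5 \cdot 14\right) = 861 \left(5 + 70\right) = 861 \cdot 75 = 64575$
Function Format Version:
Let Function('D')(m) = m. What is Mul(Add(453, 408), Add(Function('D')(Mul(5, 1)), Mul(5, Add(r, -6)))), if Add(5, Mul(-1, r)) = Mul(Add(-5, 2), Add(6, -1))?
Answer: 64575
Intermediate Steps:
r = 20 (r = Add(5, Mul(-1, Mul(Add(-5, 2), Add(6, -1)))) = Add(5, Mul(-1, Mul(-3, 5))) = Add(5, Mul(-1, -15)) = Add(5, 15) = 20)
Mul(Add(453, 408), Add(Function('D')(Mul(5, 1)), Mul(5, Add(r, -6)))) = Mul(Add(453, 408), Add(Mul(5, 1), Mul(5, Add(20, -6)))) = Mul(861, Add(5, Mul(5, 14))) = Mul(861, Add(5, 70)) = Mul(861, 75) = 64575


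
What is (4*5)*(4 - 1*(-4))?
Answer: 160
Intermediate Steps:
(4*5)*(4 - 1*(-4)) = 20*(4 + 4) = 20*8 = 160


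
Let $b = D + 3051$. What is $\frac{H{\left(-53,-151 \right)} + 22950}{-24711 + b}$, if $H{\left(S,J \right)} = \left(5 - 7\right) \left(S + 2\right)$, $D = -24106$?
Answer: $- \frac{11526}{22883} \approx -0.50369$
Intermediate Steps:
$b = -21055$ ($b = -24106 + 3051 = -21055$)
$H{\left(S,J \right)} = -4 - 2 S$ ($H{\left(S,J \right)} = - 2 \left(2 + S\right) = -4 - 2 S$)
$\frac{H{\left(-53,-151 \right)} + 22950}{-24711 + b} = \frac{\left(-4 - -106\right) + 22950}{-24711 - 21055} = \frac{\left(-4 + 106\right) + 22950}{-45766} = \left(102 + 22950\right) \left(- \frac{1}{45766}\right) = 23052 \left(- \frac{1}{45766}\right) = - \frac{11526}{22883}$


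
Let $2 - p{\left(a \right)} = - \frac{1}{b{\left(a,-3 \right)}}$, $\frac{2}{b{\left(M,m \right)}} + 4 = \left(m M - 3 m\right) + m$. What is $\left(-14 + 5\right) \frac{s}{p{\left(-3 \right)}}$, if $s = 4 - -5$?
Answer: $- \frac{54}{5} \approx -10.8$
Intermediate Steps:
$s = 9$ ($s = 4 + 5 = 9$)
$b{\left(M,m \right)} = \frac{2}{-4 - 2 m + M m}$ ($b{\left(M,m \right)} = \frac{2}{-4 + \left(\left(m M - 3 m\right) + m\right)} = \frac{2}{-4 + \left(\left(M m - 3 m\right) + m\right)} = \frac{2}{-4 + \left(\left(- 3 m + M m\right) + m\right)} = \frac{2}{-4 + \left(- 2 m + M m\right)} = \frac{2}{-4 - 2 m + M m}$)
$p{\left(a \right)} = 3 - \frac{3 a}{2}$ ($p{\left(a \right)} = 2 - - \frac{1}{2 \frac{1}{-4 - -6 + a \left(-3\right)}} = 2 - - \frac{1}{2 \frac{1}{-4 + 6 - 3 a}} = 2 - - \frac{1}{2 \frac{1}{2 - 3 a}} = 2 - - (1 - \frac{3 a}{2}) = 2 - \left(-1 + \frac{3 a}{2}\right) = 3 - \frac{3 a}{2}$)
$\left(-14 + 5\right) \frac{s}{p{\left(-3 \right)}} = \left(-14 + 5\right) \frac{9}{3 - - \frac{9}{2}} = - 9 \frac{9}{3 + \frac{9}{2}} = - 9 \frac{9}{\frac{15}{2}} = - 9 \cdot 9 \cdot \frac{2}{15} = \left(-9\right) \frac{6}{5} = - \frac{54}{5}$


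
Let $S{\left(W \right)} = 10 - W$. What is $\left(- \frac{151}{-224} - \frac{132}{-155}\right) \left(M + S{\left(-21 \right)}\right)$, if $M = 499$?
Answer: $\frac{2807569}{3472} \approx 808.63$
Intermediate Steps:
$\left(- \frac{151}{-224} - \frac{132}{-155}\right) \left(M + S{\left(-21 \right)}\right) = \left(- \frac{151}{-224} - \frac{132}{-155}\right) \left(499 + \left(10 - -21\right)\right) = \left(\left(-151\right) \left(- \frac{1}{224}\right) - - \frac{132}{155}\right) \left(499 + \left(10 + 21\right)\right) = \left(\frac{151}{224} + \frac{132}{155}\right) \left(499 + 31\right) = \frac{52973}{34720} \cdot 530 = \frac{2807569}{3472}$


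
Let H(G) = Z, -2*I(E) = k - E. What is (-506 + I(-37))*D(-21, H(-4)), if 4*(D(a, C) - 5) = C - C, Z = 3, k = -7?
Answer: -2605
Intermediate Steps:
I(E) = 7/2 + E/2 (I(E) = -(-7 - E)/2 = 7/2 + E/2)
H(G) = 3
D(a, C) = 5 (D(a, C) = 5 + (C - C)/4 = 5 + (¼)*0 = 5 + 0 = 5)
(-506 + I(-37))*D(-21, H(-4)) = (-506 + (7/2 + (½)*(-37)))*5 = (-506 + (7/2 - 37/2))*5 = (-506 - 15)*5 = -521*5 = -2605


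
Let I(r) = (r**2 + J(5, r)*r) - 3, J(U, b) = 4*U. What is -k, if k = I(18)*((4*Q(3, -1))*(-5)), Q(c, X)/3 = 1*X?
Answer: -40860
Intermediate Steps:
I(r) = -3 + r**2 + 20*r (I(r) = (r**2 + (4*5)*r) - 3 = (r**2 + 20*r) - 3 = -3 + r**2 + 20*r)
Q(c, X) = 3*X (Q(c, X) = 3*(1*X) = 3*X)
k = 40860 (k = (-3 + 18**2 + 20*18)*((4*(3*(-1)))*(-5)) = (-3 + 324 + 360)*((4*(-3))*(-5)) = 681*(-12*(-5)) = 681*60 = 40860)
-k = -1*40860 = -40860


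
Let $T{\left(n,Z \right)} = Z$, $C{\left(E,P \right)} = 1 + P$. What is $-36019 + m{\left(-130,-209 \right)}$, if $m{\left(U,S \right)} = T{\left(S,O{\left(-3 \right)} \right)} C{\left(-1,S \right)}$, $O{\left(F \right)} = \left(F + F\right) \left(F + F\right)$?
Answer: $-43507$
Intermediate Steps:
$O{\left(F \right)} = 4 F^{2}$ ($O{\left(F \right)} = 2 F 2 F = 4 F^{2}$)
$m{\left(U,S \right)} = 36 + 36 S$ ($m{\left(U,S \right)} = 4 \left(-3\right)^{2} \left(1 + S\right) = 4 \cdot 9 \left(1 + S\right) = 36 \left(1 + S\right) = 36 + 36 S$)
$-36019 + m{\left(-130,-209 \right)} = -36019 + \left(36 + 36 \left(-209\right)\right) = -36019 + \left(36 - 7524\right) = -36019 - 7488 = -43507$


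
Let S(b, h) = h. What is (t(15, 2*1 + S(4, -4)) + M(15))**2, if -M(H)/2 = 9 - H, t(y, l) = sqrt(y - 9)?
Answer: (12 + sqrt(6))**2 ≈ 208.79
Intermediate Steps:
t(y, l) = sqrt(-9 + y)
M(H) = -18 + 2*H (M(H) = -2*(9 - H) = -18 + 2*H)
(t(15, 2*1 + S(4, -4)) + M(15))**2 = (sqrt(-9 + 15) + (-18 + 2*15))**2 = (sqrt(6) + (-18 + 30))**2 = (sqrt(6) + 12)**2 = (12 + sqrt(6))**2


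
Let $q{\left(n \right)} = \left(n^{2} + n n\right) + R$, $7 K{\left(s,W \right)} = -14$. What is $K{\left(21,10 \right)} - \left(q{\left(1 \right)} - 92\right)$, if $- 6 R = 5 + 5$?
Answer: $\frac{269}{3} \approx 89.667$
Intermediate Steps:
$K{\left(s,W \right)} = -2$ ($K{\left(s,W \right)} = \frac{1}{7} \left(-14\right) = -2$)
$R = - \frac{5}{3}$ ($R = - \frac{5 + 5}{6} = \left(- \frac{1}{6}\right) 10 = - \frac{5}{3} \approx -1.6667$)
$q{\left(n \right)} = - \frac{5}{3} + 2 n^{2}$ ($q{\left(n \right)} = \left(n^{2} + n n\right) - \frac{5}{3} = \left(n^{2} + n^{2}\right) - \frac{5}{3} = 2 n^{2} - \frac{5}{3} = - \frac{5}{3} + 2 n^{2}$)
$K{\left(21,10 \right)} - \left(q{\left(1 \right)} - 92\right) = -2 - \left(\left(- \frac{5}{3} + 2 \cdot 1^{2}\right) - 92\right) = -2 - \left(\left(- \frac{5}{3} + 2 \cdot 1\right) - 92\right) = -2 - \left(\left(- \frac{5}{3} + 2\right) - 92\right) = -2 - \left(\frac{1}{3} - 92\right) = -2 - - \frac{275}{3} = -2 + \frac{275}{3} = \frac{269}{3}$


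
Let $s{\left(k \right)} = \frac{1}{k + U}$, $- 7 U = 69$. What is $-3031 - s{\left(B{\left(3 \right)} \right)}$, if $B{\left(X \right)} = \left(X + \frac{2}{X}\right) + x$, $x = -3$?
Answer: $- \frac{584962}{193} \approx -3030.9$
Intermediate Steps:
$U = - \frac{69}{7}$ ($U = \left(- \frac{1}{7}\right) 69 = - \frac{69}{7} \approx -9.8571$)
$B{\left(X \right)} = -3 + X + \frac{2}{X}$ ($B{\left(X \right)} = \left(X + \frac{2}{X}\right) - 3 = -3 + X + \frac{2}{X}$)
$s{\left(k \right)} = \frac{1}{- \frac{69}{7} + k}$ ($s{\left(k \right)} = \frac{1}{k - \frac{69}{7}} = \frac{1}{- \frac{69}{7} + k}$)
$-3031 - s{\left(B{\left(3 \right)} \right)} = -3031 - \frac{7}{-69 + 7 \left(-3 + 3 + \frac{2}{3}\right)} = -3031 - \frac{7}{-69 + 7 \cdot \frac{2}{3}} = -3031 - \frac{7}{-69 + \frac{14}{3}} = -3031 - \frac{7}{- \frac{193}{3}} = -3031 - 7 \left(- \frac{3}{193}\right) = -3031 - - \frac{21}{193} = -3031 + \frac{21}{193} = - \frac{584962}{193}$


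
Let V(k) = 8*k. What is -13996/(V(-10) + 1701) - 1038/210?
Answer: -770293/56735 ≈ -13.577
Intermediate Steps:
-13996/(V(-10) + 1701) - 1038/210 = -13996/(8*(-10) + 1701) - 1038/210 = -13996/(-80 + 1701) - 1038*1/210 = -13996/1621 - 173/35 = -770293/56735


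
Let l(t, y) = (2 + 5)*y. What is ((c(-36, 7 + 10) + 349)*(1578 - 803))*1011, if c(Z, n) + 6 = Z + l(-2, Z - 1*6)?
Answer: 10185825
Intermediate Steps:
l(t, y) = 7*y
c(Z, n) = -48 + 8*Z (c(Z, n) = -6 + (Z + 7*(Z - 1*6)) = -6 + (Z + 7*(Z - 6)) = -6 + (Z + 7*(-6 + Z)) = -6 + (Z + (-42 + 7*Z)) = -6 + (-42 + 8*Z) = -48 + 8*Z)
((c(-36, 7 + 10) + 349)*(1578 - 803))*1011 = (((-48 + 8*(-36)) + 349)*(1578 - 803))*1011 = (((-48 - 288) + 349)*775)*1011 = ((-336 + 349)*775)*1011 = (13*775)*1011 = 10075*1011 = 10185825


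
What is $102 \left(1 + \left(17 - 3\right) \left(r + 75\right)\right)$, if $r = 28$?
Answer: $147186$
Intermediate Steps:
$102 \left(1 + \left(17 - 3\right) \left(r + 75\right)\right) = 102 \left(1 + \left(17 - 3\right) \left(28 + 75\right)\right) = 102 \left(1 + 14 \cdot 103\right) = 102 \left(1 + 1442\right) = 102 \cdot 1443 = 147186$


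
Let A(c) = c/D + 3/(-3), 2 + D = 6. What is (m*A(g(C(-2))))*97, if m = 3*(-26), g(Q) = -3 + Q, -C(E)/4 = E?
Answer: -3783/2 ≈ -1891.5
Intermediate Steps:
C(E) = -4*E
D = 4 (D = -2 + 6 = 4)
A(c) = -1 + c/4 (A(c) = c/4 + 3/(-3) = c*(1/4) + 3*(-1/3) = c/4 - 1 = -1 + c/4)
m = -78
(m*A(g(C(-2))))*97 = -78*(-1 + (-3 - 4*(-2))/4)*97 = -78*(-1 + (-3 + 8)/4)*97 = -78*(-1 + (1/4)*5)*97 = -78*(-1 + 5/4)*97 = -78*1/4*97 = -39/2*97 = -3783/2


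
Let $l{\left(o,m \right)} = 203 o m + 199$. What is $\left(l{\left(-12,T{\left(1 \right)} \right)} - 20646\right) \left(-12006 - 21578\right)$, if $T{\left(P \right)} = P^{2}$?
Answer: $768502672$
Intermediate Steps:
$l{\left(o,m \right)} = 199 + 203 m o$ ($l{\left(o,m \right)} = 203 m o + 199 = 199 + 203 m o$)
$\left(l{\left(-12,T{\left(1 \right)} \right)} - 20646\right) \left(-12006 - 21578\right) = \left(\left(199 + 203 \cdot 1^{2} \left(-12\right)\right) - 20646\right) \left(-12006 - 21578\right) = \left(\left(199 + 203 \cdot 1 \left(-12\right)\right) - 20646\right) \left(-33584\right) = \left(\left(199 - 2436\right) - 20646\right) \left(-33584\right) = \left(-2237 - 20646\right) \left(-33584\right) = \left(-22883\right) \left(-33584\right) = 768502672$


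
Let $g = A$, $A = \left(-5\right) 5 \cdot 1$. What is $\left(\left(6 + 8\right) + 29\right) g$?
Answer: $-1075$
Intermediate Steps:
$A = -25$ ($A = \left(-25\right) 1 = -25$)
$g = -25$
$\left(\left(6 + 8\right) + 29\right) g = \left(\left(6 + 8\right) + 29\right) \left(-25\right) = \left(14 + 29\right) \left(-25\right) = 43 \left(-25\right) = -1075$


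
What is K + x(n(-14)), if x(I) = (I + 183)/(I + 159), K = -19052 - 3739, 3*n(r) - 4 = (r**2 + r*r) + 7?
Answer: -2506891/110 ≈ -22790.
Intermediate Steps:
n(r) = 11/3 + 2*r**2/3 (n(r) = 4/3 + ((r**2 + r*r) + 7)/3 = 4/3 + ((r**2 + r**2) + 7)/3 = 4/3 + (2*r**2 + 7)/3 = 4/3 + (7 + 2*r**2)/3 = 4/3 + (7/3 + 2*r**2/3) = 11/3 + 2*r**2/3)
K = -22791
x(I) = (183 + I)/(159 + I)
K + x(n(-14)) = -22791 + (183 + (11/3 + (2/3)*(-14)**2))/(159 + (11/3 + (2/3)*(-14)**2)) = -22791 + (183 + (11/3 + (2/3)*196))/(159 + (11/3 + (2/3)*196)) = -22791 + (183 + (11/3 + 392/3))/(159 + (11/3 + 392/3)) = -22791 + (183 + 403/3)/(159 + 403/3) = -22791 + (952/3)/(880/3) = -22791 + (3/880)*(952/3) = -22791 + 119/110 = -2506891/110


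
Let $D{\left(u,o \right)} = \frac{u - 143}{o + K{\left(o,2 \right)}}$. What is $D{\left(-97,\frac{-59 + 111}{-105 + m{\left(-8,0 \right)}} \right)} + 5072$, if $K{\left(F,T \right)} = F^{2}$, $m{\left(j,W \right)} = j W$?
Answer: $\frac{4156108}{689} \approx 6032.1$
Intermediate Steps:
$m{\left(j,W \right)} = W j$
$D{\left(u,o \right)} = \frac{-143 + u}{o + o^{2}}$ ($D{\left(u,o \right)} = \frac{u - 143}{o + o^{2}} = \frac{-143 + u}{o + o^{2}}$)
$D{\left(-97,\frac{-59 + 111}{-105 + m{\left(-8,0 \right)}} \right)} + 5072 = \frac{-143 - 97}{\frac{-59 + 111}{-105 + 0 \left(-8\right)} \left(1 + \frac{-59 + 111}{-105 + 0 \left(-8\right)}\right)} + 5072 = \frac{1}{52 \frac{1}{-105 + 0}} \frac{1}{1 + \frac{52}{-105 + 0}} \left(-240\right) + 5072 = \frac{1}{52 \frac{1}{-105}} \frac{1}{1 + \frac{52}{-105}} \left(-240\right) + 5072 = \frac{1}{52 \left(- \frac{1}{105}\right)} \frac{1}{1 + 52 \left(- \frac{1}{105}\right)} \left(-240\right) + 5072 = \frac{1}{- \frac{52}{105}} \frac{1}{1 - \frac{52}{105}} \left(-240\right) + 5072 = \left(- \frac{105}{52}\right) \frac{1}{\frac{53}{105}} \left(-240\right) + 5072 = \left(- \frac{105}{52}\right) \frac{105}{53} \left(-240\right) + 5072 = \frac{661500}{689} + 5072 = \frac{4156108}{689}$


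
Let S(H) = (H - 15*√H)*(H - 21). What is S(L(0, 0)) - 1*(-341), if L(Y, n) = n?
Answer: 341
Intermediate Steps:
S(H) = (-21 + H)*(H - 15*√H) (S(H) = (H - 15*√H)*(-21 + H) = (-21 + H)*(H - 15*√H))
S(L(0, 0)) - 1*(-341) = (0² - 21*0 - 15*0^(3/2) + 315*√0) - 1*(-341) = (0 + 0 - 15*0 + 315*0) + 341 = (0 + 0 + 0 + 0) + 341 = 0 + 341 = 341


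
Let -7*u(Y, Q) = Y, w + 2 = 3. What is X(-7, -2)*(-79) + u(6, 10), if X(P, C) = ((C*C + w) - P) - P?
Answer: -10513/7 ≈ -1501.9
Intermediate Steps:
w = 1 (w = -2 + 3 = 1)
u(Y, Q) = -Y/7
X(P, C) = 1 + C**2 - 2*P (X(P, C) = ((C*C + 1) - P) - P = ((C**2 + 1) - P) - P = ((1 + C**2) - P) - P = (1 + C**2 - P) - P = 1 + C**2 - 2*P)
X(-7, -2)*(-79) + u(6, 10) = (1 + (-2)**2 - 2*(-7))*(-79) - 1/7*6 = (1 + 4 + 14)*(-79) - 6/7 = 19*(-79) - 6/7 = -1501 - 6/7 = -10513/7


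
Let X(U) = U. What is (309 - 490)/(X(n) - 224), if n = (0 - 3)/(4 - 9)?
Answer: 905/1117 ≈ 0.81021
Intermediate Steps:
n = 3/5 (n = -3/(-5) = -3*(-1/5) = 3/5 ≈ 0.60000)
(309 - 490)/(X(n) - 224) = (309 - 490)/(3/5 - 224) = -181/(-1117/5) = -181*(-5/1117) = 905/1117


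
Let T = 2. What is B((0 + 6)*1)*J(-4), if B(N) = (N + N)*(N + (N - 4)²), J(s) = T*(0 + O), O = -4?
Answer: -960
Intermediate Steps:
J(s) = -8 (J(s) = 2*(0 - 4) = 2*(-4) = -8)
B(N) = 2*N*(N + (-4 + N)²) (B(N) = (2*N)*(N + (-4 + N)²) = 2*N*(N + (-4 + N)²))
B((0 + 6)*1)*J(-4) = (2*((0 + 6)*1)*((0 + 6)*1 + (-4 + (0 + 6)*1)²))*(-8) = (2*(6*1)*(6*1 + (-4 + 6*1)²))*(-8) = (2*6*(6 + (-4 + 6)²))*(-8) = (2*6*(6 + 2²))*(-8) = (2*6*(6 + 4))*(-8) = (2*6*10)*(-8) = 120*(-8) = -960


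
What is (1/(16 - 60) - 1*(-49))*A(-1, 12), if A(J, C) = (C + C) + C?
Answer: 19395/11 ≈ 1763.2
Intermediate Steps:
A(J, C) = 3*C (A(J, C) = 2*C + C = 3*C)
(1/(16 - 60) - 1*(-49))*A(-1, 12) = (1/(16 - 60) - 1*(-49))*(3*12) = (1/(-44) + 49)*36 = (-1/44 + 49)*36 = (2155/44)*36 = 19395/11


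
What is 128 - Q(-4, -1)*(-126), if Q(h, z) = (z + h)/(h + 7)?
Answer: -82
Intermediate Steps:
Q(h, z) = (h + z)/(7 + h)
128 - Q(-4, -1)*(-126) = 128 - (-4 - 1)/(7 - 4)*(-126) = 128 - (-5)/3*(-126) = 128 - 1*(-5/3)*(-126) = 128 + (5/3)*(-126) = 128 - 210 = -82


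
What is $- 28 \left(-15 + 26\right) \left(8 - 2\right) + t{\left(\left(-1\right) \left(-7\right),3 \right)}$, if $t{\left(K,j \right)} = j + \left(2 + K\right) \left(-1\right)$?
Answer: $-1854$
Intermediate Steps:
$t{\left(K,j \right)} = -2 + j - K$ ($t{\left(K,j \right)} = j - \left(2 + K\right) = -2 + j - K$)
$- 28 \left(-15 + 26\right) \left(8 - 2\right) + t{\left(\left(-1\right) \left(-7\right),3 \right)} = - 28 \left(-15 + 26\right) \left(8 - 2\right) - \left(-1 + 7\right) = - 28 \cdot 11 \cdot 6 - 6 = \left(-28\right) 66 - 6 = -1848 - 6 = -1854$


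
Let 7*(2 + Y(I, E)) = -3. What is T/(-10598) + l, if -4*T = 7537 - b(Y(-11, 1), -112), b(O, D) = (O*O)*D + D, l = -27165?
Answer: -8060992593/296744 ≈ -27165.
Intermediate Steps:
Y(I, E) = -17/7 (Y(I, E) = -2 + (⅐)*(-3) = -2 - 3/7 = -17/7)
b(O, D) = D + D*O² (b(O, D) = O²*D + D = D*O² + D = D + D*O²)
T = -58167/28 (T = -(7537 - (-112)*(1 + (-17/7)²))/4 = -(7537 - (-112)*(1 + 289/49))/4 = -(7537 - (-112)*338/49)/4 = -(7537 - 1*(-5408/7))/4 = -(7537 + 5408/7)/4 = -¼*58167/7 = -58167/28 ≈ -2077.4)
T/(-10598) + l = -58167/28/(-10598) - 27165 = -58167/28*(-1/10598) - 27165 = 58167/296744 - 27165 = -8060992593/296744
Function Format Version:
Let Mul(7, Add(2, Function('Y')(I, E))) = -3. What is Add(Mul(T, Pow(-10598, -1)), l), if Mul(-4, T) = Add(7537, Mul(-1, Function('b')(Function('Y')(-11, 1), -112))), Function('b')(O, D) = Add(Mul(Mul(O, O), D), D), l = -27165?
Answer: Rational(-8060992593, 296744) ≈ -27165.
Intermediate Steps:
Function('Y')(I, E) = Rational(-17, 7) (Function('Y')(I, E) = Add(-2, Mul(Rational(1, 7), -3)) = Add(-2, Rational(-3, 7)) = Rational(-17, 7))
Function('b')(O, D) = Add(D, Mul(D, Pow(O, 2))) (Function('b')(O, D) = Add(Mul(Pow(O, 2), D), D) = Add(Mul(D, Pow(O, 2)), D) = Add(D, Mul(D, Pow(O, 2))))
T = Rational(-58167, 28) (T = Mul(Rational(-1, 4), Add(7537, Mul(-1, Mul(-112, Add(1, Pow(Rational(-17, 7), 2)))))) = Mul(Rational(-1, 4), Add(7537, Mul(-1, Mul(-112, Add(1, Rational(289, 49)))))) = Mul(Rational(-1, 4), Add(7537, Mul(-1, Mul(-112, Rational(338, 49))))) = Mul(Rational(-1, 4), Add(7537, Mul(-1, Rational(-5408, 7)))) = Mul(Rational(-1, 4), Add(7537, Rational(5408, 7))) = Mul(Rational(-1, 4), Rational(58167, 7)) = Rational(-58167, 28) ≈ -2077.4)
Add(Mul(T, Pow(-10598, -1)), l) = Add(Mul(Rational(-58167, 28), Pow(-10598, -1)), -27165) = Add(Mul(Rational(-58167, 28), Rational(-1, 10598)), -27165) = Add(Rational(58167, 296744), -27165) = Rational(-8060992593, 296744)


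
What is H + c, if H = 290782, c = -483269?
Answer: -192487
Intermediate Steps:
H + c = 290782 - 483269 = -192487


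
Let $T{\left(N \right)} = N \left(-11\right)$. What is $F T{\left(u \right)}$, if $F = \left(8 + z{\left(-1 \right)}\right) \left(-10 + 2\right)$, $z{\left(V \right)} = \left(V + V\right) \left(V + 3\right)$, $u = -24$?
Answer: $-8448$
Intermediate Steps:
$z{\left(V \right)} = 2 V \left(3 + V\right)$
$T{\left(N \right)} = - 11 N$
$F = -32$ ($F = \left(8 + 2 \left(-1\right) \left(3 - 1\right)\right) \left(-10 + 2\right) = \left(8 + 2 \left(-1\right) 2\right) \left(-8\right) = \left(8 - 4\right) \left(-8\right) = 4 \left(-8\right) = -32$)
$F T{\left(u \right)} = - 32 \left(\left(-11\right) \left(-24\right)\right) = \left(-32\right) 264 = -8448$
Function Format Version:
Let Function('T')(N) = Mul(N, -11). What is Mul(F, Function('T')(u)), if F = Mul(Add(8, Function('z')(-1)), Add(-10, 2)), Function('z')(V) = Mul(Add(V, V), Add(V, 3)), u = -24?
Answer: -8448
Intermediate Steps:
Function('z')(V) = Mul(2, V, Add(3, V)) (Function('z')(V) = Mul(Mul(2, V), Add(3, V)) = Mul(2, V, Add(3, V)))
Function('T')(N) = Mul(-11, N)
F = -32 (F = Mul(Add(8, Mul(2, -1, Add(3, -1))), Add(-10, 2)) = Mul(Add(8, Mul(2, -1, 2)), -8) = Mul(Add(8, -4), -8) = Mul(4, -8) = -32)
Mul(F, Function('T')(u)) = Mul(-32, Mul(-11, -24)) = Mul(-32, 264) = -8448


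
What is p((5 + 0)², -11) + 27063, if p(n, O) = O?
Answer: 27052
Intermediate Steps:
p((5 + 0)², -11) + 27063 = -11 + 27063 = 27052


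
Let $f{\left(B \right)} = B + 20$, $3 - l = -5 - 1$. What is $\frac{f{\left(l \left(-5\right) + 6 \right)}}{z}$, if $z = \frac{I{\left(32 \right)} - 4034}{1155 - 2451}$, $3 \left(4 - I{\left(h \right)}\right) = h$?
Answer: $- \frac{1944}{319} \approx -6.094$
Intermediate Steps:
$l = 9$ ($l = 3 - \left(-5 - 1\right) = 3 - -6 = 3 + 6 = 9$)
$I{\left(h \right)} = 4 - \frac{h}{3}$
$f{\left(B \right)} = 20 + B$
$z = \frac{6061}{1944}$ ($z = \frac{\left(4 - \frac{32}{3}\right) - 4034}{1155 - 2451} = \frac{\left(4 - \frac{32}{3}\right) - 4034}{-1296} = \left(- \frac{20}{3} - 4034\right) \left(- \frac{1}{1296}\right) = \left(- \frac{12122}{3}\right) \left(- \frac{1}{1296}\right) = \frac{6061}{1944} \approx 3.1178$)
$\frac{f{\left(l \left(-5\right) + 6 \right)}}{z} = \frac{20 + \left(9 \left(-5\right) + 6\right)}{\frac{6061}{1944}} = \left(20 + \left(-45 + 6\right)\right) \frac{1944}{6061} = \left(20 - 39\right) \frac{1944}{6061} = \left(-19\right) \frac{1944}{6061} = - \frac{1944}{319}$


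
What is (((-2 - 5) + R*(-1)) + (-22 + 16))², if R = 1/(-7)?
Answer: 8100/49 ≈ 165.31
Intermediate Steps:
R = -⅐ ≈ -0.14286
(((-2 - 5) + R*(-1)) + (-22 + 16))² = (((-2 - 5) - ⅐*(-1)) + (-22 + 16))² = ((-7 + ⅐) - 6)² = (-48/7 - 6)² = (-90/7)² = 8100/49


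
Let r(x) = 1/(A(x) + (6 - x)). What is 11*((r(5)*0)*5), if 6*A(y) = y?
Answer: 0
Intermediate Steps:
A(y) = y/6
r(x) = 1/(6 - 5*x/6) (r(x) = 1/(x/6 + (6 - x)) = 1/(6 - 5*x/6))
11*((r(5)*0)*5) = 11*(((6/(36 - 5*5))*0)*5) = 11*(((6/(36 - 25))*0)*5) = 11*(((6/11)*0)*5) = 11*(0*5) = 11*0 = 0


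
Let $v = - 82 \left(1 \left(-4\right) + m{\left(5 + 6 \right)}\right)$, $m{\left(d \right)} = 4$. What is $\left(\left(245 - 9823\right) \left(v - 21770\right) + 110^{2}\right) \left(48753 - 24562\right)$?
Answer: $5044432145560$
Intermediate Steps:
$v = 0$ ($v = - 82 \left(1 \left(-4\right) + 4\right) = - 82 \left(-4 + 4\right) = \left(-82\right) 0 = 0$)
$\left(\left(245 - 9823\right) \left(v - 21770\right) + 110^{2}\right) \left(48753 - 24562\right) = \left(\left(245 - 9823\right) \left(0 - 21770\right) + 110^{2}\right) \left(48753 - 24562\right) = \left(\left(-9578\right) \left(-21770\right) + 12100\right) 24191 = \left(208513060 + 12100\right) 24191 = 208525160 \cdot 24191 = 5044432145560$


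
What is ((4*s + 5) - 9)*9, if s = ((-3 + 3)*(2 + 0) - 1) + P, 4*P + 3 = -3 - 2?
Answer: -144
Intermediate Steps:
P = -2 (P = -¾ + (-3 - 2)/4 = -¾ + (¼)*(-5) = -¾ - 5/4 = -2)
s = -3 (s = ((-3 + 3)*(2 + 0) - 1) - 2 = (0*2 - 1) - 2 = (0 - 1) - 2 = -1 - 2 = -3)
((4*s + 5) - 9)*9 = ((4*(-3) + 5) - 9)*9 = ((-12 + 5) - 9)*9 = (-7 - 9)*9 = -16*9 = -144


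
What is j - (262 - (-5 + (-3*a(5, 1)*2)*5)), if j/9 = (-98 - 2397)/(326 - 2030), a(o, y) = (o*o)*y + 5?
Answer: -655371/568 ≈ -1153.8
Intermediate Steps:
a(o, y) = 5 + y*o² (a(o, y) = o²*y + 5 = y*o² + 5 = 5 + y*o²)
j = 7485/568 (j = 9*((-98 - 2397)/(326 - 2030)) = 9*(-2495/(-1704)) = 9*(-2495*(-1/1704)) = 9*(2495/1704) = 7485/568 ≈ 13.178)
j - (262 - (-5 + (-3*a(5, 1)*2)*5)) = 7485/568 - (262 - (-5 + (-3*(5 + 1*5²)*2)*5)) = 7485/568 - (262 - (-5 + (-3*(5 + 1*25)*2)*5)) = 7485/568 - (262 - (-5 + (-3*(5 + 25)*2)*5)) = 7485/568 - (262 - (-5 + (-3*30*2)*5)) = 7485/568 - (262 - (-5 - 90*2*5)) = 7485/568 - (262 - (-5 - 180*5)) = 7485/568 - (262 - (-5 - 900)) = 7485/568 - (262 - 1*(-905)) = 7485/568 - (262 + 905) = 7485/568 - 1*1167 = 7485/568 - 1167 = -655371/568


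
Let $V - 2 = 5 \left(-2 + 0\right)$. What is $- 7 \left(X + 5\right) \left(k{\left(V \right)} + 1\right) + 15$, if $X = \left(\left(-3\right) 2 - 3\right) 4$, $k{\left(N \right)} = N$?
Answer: $-1504$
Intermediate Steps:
$V = -8$ ($V = 2 + 5 \left(-2 + 0\right) = 2 + 5 \left(-2\right) = 2 - 10 = -8$)
$X = -36$ ($X = \left(-6 - 3\right) 4 = \left(-9\right) 4 = -36$)
$- 7 \left(X + 5\right) \left(k{\left(V \right)} + 1\right) + 15 = - 7 \left(-36 + 5\right) \left(-8 + 1\right) + 15 = - 7 \left(\left(-31\right) \left(-7\right)\right) + 15 = \left(-7\right) 217 + 15 = -1519 + 15 = -1504$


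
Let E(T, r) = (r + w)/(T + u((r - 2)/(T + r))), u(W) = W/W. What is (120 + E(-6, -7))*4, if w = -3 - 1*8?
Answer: 2472/5 ≈ 494.40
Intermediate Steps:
w = -11 (w = -3 - 8 = -11)
u(W) = 1
E(T, r) = (-11 + r)/(1 + T) (E(T, r) = (r - 11)/(T + 1) = (-11 + r)/(1 + T))
(120 + E(-6, -7))*4 = (120 + (-11 - 7)/(1 - 6))*4 = (120 - 18/(-5))*4 = (120 - ⅕*(-18))*4 = (120 + 18/5)*4 = (618/5)*4 = 2472/5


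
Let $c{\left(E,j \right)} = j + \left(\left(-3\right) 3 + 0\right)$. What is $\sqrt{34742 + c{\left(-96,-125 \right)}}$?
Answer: $4 \sqrt{2163} \approx 186.03$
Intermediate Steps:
$c{\left(E,j \right)} = -9 + j$ ($c{\left(E,j \right)} = j + \left(-9 + 0\right) = j - 9 = -9 + j$)
$\sqrt{34742 + c{\left(-96,-125 \right)}} = \sqrt{34742 - 134} = \sqrt{34608} = 4 \sqrt{2163}$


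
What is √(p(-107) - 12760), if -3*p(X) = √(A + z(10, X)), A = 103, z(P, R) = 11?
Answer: √(-114840 - 3*√114)/3 ≈ 112.98*I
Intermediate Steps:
p(X) = -√114/3 (p(X) = -√(103 + 11)/3 = -√114/3)
√(p(-107) - 12760) = √(-√114/3 - 12760) = √(-12760 - √114/3)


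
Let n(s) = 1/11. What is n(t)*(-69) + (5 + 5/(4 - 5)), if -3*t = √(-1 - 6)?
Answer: -69/11 ≈ -6.2727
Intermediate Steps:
t = -I*√7/3 (t = -√(-1 - 6)/3 = -I*√7/3 ≈ -0.88192*I)
n(s) = 1/11
n(t)*(-69) + (5 + 5/(4 - 5)) = (1/11)*(-69) + (5 + 5/(4 - 5)) = -69/11 + (5 + 5/(-1)) = -69/11 + (5 - 1*5) = -69/11 + (5 - 5) = -69/11 + 0 = -69/11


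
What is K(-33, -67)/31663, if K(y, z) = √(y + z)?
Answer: 10*I/31663 ≈ 0.00031583*I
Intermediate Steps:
K(-33, -67)/31663 = √(-33 - 67)/31663 = √(-100)*(1/31663) = (10*I)*(1/31663) = 10*I/31663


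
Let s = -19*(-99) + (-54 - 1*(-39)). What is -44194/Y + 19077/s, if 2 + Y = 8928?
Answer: 14635883/2775986 ≈ 5.2723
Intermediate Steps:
s = 1866 (s = 1881 + (-54 + 39) = 1881 - 15 = 1866)
Y = 8926 (Y = -2 + 8928 = 8926)
-44194/Y + 19077/s = -44194/8926 + 19077/1866 = -44194*1/8926 + 19077*(1/1866) = -22097/4463 + 6359/622 = 14635883/2775986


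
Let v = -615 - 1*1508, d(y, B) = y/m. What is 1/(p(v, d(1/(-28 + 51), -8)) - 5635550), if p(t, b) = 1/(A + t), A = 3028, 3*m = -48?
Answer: -905/5100172749 ≈ -1.7744e-7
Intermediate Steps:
m = -16 (m = (⅓)*(-48) = -16)
d(y, B) = -y/16 (d(y, B) = y/(-16) = y*(-1/16) = -y/16)
v = -2123 (v = -615 - 1508 = -2123)
p(t, b) = 1/(3028 + t)
1/(p(v, d(1/(-28 + 51), -8)) - 5635550) = 1/(1/(3028 - 2123) - 5635550) = 1/(1/905 - 5635550) = 1/(-5100172749/905) = -905/5100172749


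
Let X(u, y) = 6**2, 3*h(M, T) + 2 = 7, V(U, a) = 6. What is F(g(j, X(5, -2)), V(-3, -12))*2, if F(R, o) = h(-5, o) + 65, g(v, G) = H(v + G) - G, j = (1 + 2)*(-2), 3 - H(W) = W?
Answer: 400/3 ≈ 133.33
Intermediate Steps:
H(W) = 3 - W
h(M, T) = 5/3 (h(M, T) = -2/3 + (1/3)*7 = -2/3 + 7/3 = 5/3)
X(u, y) = 36
j = -6 (j = 3*(-2) = -6)
g(v, G) = 3 - v - 2*G (g(v, G) = (3 - (v + G)) - G = (3 - (G + v)) - G = (3 + (-G - v)) - G = (3 - G - v) - G = 3 - v - 2*G)
F(R, o) = 200/3 (F(R, o) = 5/3 + 65 = 200/3)
F(g(j, X(5, -2)), V(-3, -12))*2 = (200/3)*2 = 400/3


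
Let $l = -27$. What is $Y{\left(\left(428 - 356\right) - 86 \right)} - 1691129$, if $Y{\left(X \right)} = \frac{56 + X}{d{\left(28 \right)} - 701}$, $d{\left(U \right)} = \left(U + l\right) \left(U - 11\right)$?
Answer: $- \frac{192788713}{114} \approx -1.6911 \cdot 10^{6}$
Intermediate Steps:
$d{\left(U \right)} = \left(-27 + U\right) \left(-11 + U\right)$ ($d{\left(U \right)} = \left(U - 27\right) \left(U - 11\right) = \left(-27 + U\right) \left(-11 + U\right)$)
$Y{\left(X \right)} = - \frac{14}{171} - \frac{X}{684}$ ($Y{\left(X \right)} = \frac{56 + X}{\left(297 + 28^{2} - 1064\right) - 701} = \frac{56 + X}{\left(297 + 784 - 1064\right) - 701} = \frac{56 + X}{17 - 701} = \frac{56 + X}{-684} = \left(56 + X\right) \left(- \frac{1}{684}\right) = - \frac{14}{171} - \frac{X}{684}$)
$Y{\left(\left(428 - 356\right) - 86 \right)} - 1691129 = \left(- \frac{14}{171} - \frac{\left(428 - 356\right) - 86}{684}\right) - 1691129 = \left(- \frac{14}{171} - \frac{72 - 86}{684}\right) - 1691129 = \left(- \frac{14}{171} - - \frac{7}{342}\right) - 1691129 = \left(- \frac{14}{171} + \frac{7}{342}\right) - 1691129 = - \frac{7}{114} - 1691129 = - \frac{192788713}{114}$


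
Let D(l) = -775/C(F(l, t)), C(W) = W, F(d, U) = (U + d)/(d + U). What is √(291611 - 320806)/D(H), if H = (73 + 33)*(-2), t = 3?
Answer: -I*√29195/775 ≈ -0.22047*I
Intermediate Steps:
F(d, U) = 1 (F(d, U) = (U + d)/(U + d) = 1)
H = -212 (H = 106*(-2) = -212)
D(l) = -775 (D(l) = -775/1 = -775*1 = -775)
√(291611 - 320806)/D(H) = √(291611 - 320806)/(-775) = √(-29195)*(-1/775) = (I*√29195)*(-1/775) = -I*√29195/775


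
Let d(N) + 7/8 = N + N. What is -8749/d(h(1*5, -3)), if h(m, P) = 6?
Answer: -69992/89 ≈ -786.43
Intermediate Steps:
d(N) = -7/8 + 2*N (d(N) = -7/8 + (N + N) = -7/8 + 2*N)
-8749/d(h(1*5, -3)) = -8749/(-7/8 + 2*6) = -8749/(-7/8 + 12) = -8749/89/8 = -8749*8/89 = -69992/89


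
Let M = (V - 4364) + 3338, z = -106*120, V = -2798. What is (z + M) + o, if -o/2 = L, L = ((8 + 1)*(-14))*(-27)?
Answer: -23348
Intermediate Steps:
z = -12720
M = -3824 (M = (-2798 - 4364) + 3338 = -7162 + 3338 = -3824)
L = 3402 (L = (9*(-14))*(-27) = -126*(-27) = 3402)
o = -6804 (o = -2*3402 = -6804)
(z + M) + o = (-12720 - 3824) - 6804 = -16544 - 6804 = -23348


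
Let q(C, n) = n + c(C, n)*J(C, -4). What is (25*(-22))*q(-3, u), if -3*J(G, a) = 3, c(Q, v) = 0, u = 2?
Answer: -1100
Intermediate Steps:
J(G, a) = -1 (J(G, a) = -1/3*3 = -1)
q(C, n) = n (q(C, n) = n + 0*(-1) = n + 0 = n)
(25*(-22))*q(-3, u) = (25*(-22))*2 = -550*2 = -1100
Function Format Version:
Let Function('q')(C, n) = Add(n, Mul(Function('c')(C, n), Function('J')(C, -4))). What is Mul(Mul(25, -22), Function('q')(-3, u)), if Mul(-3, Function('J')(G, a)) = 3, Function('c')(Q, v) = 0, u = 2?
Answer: -1100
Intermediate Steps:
Function('J')(G, a) = -1 (Function('J')(G, a) = Mul(Rational(-1, 3), 3) = -1)
Function('q')(C, n) = n (Function('q')(C, n) = Add(n, Mul(0, -1)) = Add(n, 0) = n)
Mul(Mul(25, -22), Function('q')(-3, u)) = Mul(Mul(25, -22), 2) = Mul(-550, 2) = -1100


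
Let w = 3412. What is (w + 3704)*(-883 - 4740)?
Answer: -40013268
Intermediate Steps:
(w + 3704)*(-883 - 4740) = (3412 + 3704)*(-883 - 4740) = 7116*(-5623) = -40013268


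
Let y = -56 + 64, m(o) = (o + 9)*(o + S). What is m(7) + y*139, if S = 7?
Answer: 1336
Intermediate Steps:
m(o) = (7 + o)*(9 + o) (m(o) = (o + 9)*(o + 7) = (9 + o)*(7 + o) = (7 + o)*(9 + o))
y = 8
m(7) + y*139 = (63 + 7² + 16*7) + 8*139 = (63 + 49 + 112) + 1112 = 224 + 1112 = 1336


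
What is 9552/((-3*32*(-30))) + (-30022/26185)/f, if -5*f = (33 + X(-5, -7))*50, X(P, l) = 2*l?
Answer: 99185617/29850900 ≈ 3.3227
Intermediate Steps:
f = -190 (f = -(33 + 2*(-7))*50/5 = -(33 - 14)*50/5 = -19*50/5 = -⅕*950 = -190)
9552/((-3*32*(-30))) + (-30022/26185)/f = 9552/((-3*32*(-30))) - 30022/26185/(-190) = 9552/((-96*(-30))) - 30022*1/26185*(-1/190) = 9552/2880 - 30022/26185*(-1/190) = 9552*(1/2880) + 15011/2487575 = 199/60 + 15011/2487575 = 99185617/29850900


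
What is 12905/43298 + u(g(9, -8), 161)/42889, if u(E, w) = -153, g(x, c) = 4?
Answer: 546857951/1857007922 ≈ 0.29448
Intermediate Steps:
12905/43298 + u(g(9, -8), 161)/42889 = 12905/43298 - 153/42889 = 546857951/1857007922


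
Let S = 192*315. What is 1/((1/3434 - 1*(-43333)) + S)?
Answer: 3434/356493843 ≈ 9.6327e-6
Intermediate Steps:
S = 60480
1/((1/3434 - 1*(-43333)) + S) = 1/((1/3434 - 1*(-43333)) + 60480) = 1/((1/3434 + 43333) + 60480) = 1/(148805523/3434 + 60480) = 1/(356493843/3434) = 3434/356493843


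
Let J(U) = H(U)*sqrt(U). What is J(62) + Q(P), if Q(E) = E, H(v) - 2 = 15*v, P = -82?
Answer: -82 + 932*sqrt(62) ≈ 7256.6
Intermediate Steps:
H(v) = 2 + 15*v
J(U) = sqrt(U)*(2 + 15*U) (J(U) = (2 + 15*U)*sqrt(U) = sqrt(U)*(2 + 15*U))
J(62) + Q(P) = sqrt(62)*(2 + 15*62) - 82 = sqrt(62)*(2 + 930) - 82 = sqrt(62)*932 - 82 = 932*sqrt(62) - 82 = -82 + 932*sqrt(62)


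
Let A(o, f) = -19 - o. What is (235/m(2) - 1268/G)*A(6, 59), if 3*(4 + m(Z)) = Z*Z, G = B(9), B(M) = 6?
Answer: 179675/24 ≈ 7486.5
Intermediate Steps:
G = 6
m(Z) = -4 + Z**2/3 (m(Z) = -4 + (Z*Z)/3 = -4 + Z**2/3)
(235/m(2) - 1268/G)*A(6, 59) = (235/(-4 + (1/3)*2**2) - 1268/6)*(-19 - 1*6) = (235/(-4 + (1/3)*4) - 1268*1/6)*(-19 - 6) = (235/(-4 + 4/3) - 634/3)*(-25) = (235/(-8/3) - 634/3)*(-25) = (235*(-3/8) - 634/3)*(-25) = (-705/8 - 634/3)*(-25) = -7187/24*(-25) = 179675/24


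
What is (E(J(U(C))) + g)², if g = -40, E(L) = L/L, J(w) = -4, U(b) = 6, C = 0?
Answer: 1521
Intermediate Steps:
E(L) = 1
(E(J(U(C))) + g)² = (1 - 40)² = (-39)² = 1521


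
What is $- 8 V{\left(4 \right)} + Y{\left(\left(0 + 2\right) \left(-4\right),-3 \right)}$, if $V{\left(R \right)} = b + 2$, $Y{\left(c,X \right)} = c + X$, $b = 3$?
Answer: $-51$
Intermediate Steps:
$Y{\left(c,X \right)} = X + c$
$V{\left(R \right)} = 5$ ($V{\left(R \right)} = 3 + 2 = 5$)
$- 8 V{\left(4 \right)} + Y{\left(\left(0 + 2\right) \left(-4\right),-3 \right)} = \left(-8\right) 5 + \left(-3 + \left(0 + 2\right) \left(-4\right)\right) = -40 + \left(-3 + 2 \left(-4\right)\right) = -40 - 11 = -51$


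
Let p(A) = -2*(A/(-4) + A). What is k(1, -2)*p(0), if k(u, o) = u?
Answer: 0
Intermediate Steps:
p(A) = -3*A/2 (p(A) = -2*(A*(-¼) + A) = -2*(-A/4 + A) = -3*A/2)
k(1, -2)*p(0) = 1*(-3/2*0) = 1*0 = 0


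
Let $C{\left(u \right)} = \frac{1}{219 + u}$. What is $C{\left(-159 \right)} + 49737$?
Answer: $\frac{2984221}{60} \approx 49737.0$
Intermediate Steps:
$C{\left(-159 \right)} + 49737 = \frac{1}{219 - 159} + 49737 = \frac{1}{60} + 49737 = \frac{2984221}{60}$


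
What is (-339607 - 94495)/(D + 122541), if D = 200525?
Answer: -217051/161533 ≈ -1.3437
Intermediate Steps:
(-339607 - 94495)/(D + 122541) = (-339607 - 94495)/(200525 + 122541) = -434102/323066 = -434102*1/323066 = -217051/161533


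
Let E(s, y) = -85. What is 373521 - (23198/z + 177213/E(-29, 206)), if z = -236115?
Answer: 301533081884/802791 ≈ 3.7561e+5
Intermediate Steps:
373521 - (23198/z + 177213/E(-29, 206)) = 373521 - (23198/(-236115) + 177213/(-85)) = 373521 - (23198*(-1/236115) + 177213*(-1/85)) = 373521 - (-23198/236115 - 177213/85) = 373521 - 1*(-1673784773/802791) = 373521 + 1673784773/802791 = 301533081884/802791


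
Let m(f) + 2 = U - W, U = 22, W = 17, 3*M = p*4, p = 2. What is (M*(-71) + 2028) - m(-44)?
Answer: 5507/3 ≈ 1835.7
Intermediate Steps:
M = 8/3 (M = (2*4)/3 = (⅓)*8 = 8/3 ≈ 2.6667)
m(f) = 3 (m(f) = -2 + (22 - 1*17) = -2 + (22 - 17) = -2 + 5 = 3)
(M*(-71) + 2028) - m(-44) = ((8/3)*(-71) + 2028) - 1*3 = (-568/3 + 2028) - 3 = 5516/3 - 3 = 5507/3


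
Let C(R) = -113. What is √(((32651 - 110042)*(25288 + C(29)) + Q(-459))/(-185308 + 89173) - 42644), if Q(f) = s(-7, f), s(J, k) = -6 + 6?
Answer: I*√919162763909/6409 ≈ 149.59*I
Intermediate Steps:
s(J, k) = 0
Q(f) = 0
√(((32651 - 110042)*(25288 + C(29)) + Q(-459))/(-185308 + 89173) - 42644) = √(((32651 - 110042)*(25288 - 113) + 0)/(-185308 + 89173) - 42644) = √((-77391*25175 + 0)/(-96135) - 42644) = √((-1948318425 + 0)*(-1/96135) - 42644) = √(-1948318425*(-1/96135) - 42644) = √(129887895/6409 - 42644) = √(-143417501/6409) = I*√919162763909/6409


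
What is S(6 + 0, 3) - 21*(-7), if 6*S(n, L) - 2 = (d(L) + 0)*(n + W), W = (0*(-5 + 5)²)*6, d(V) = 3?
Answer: 451/3 ≈ 150.33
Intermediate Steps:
W = 0 (W = (0*0²)*6 = (0*0)*6 = 0*6 = 0)
S(n, L) = ⅓ + n/2 (S(n, L) = ⅓ + ((3 + 0)*(n + 0))/6 = ⅓ + (3*n)/6 = ⅓ + n/2)
S(6 + 0, 3) - 21*(-7) = (⅓ + (6 + 0)/2) - 21*(-7) = (⅓ + (½)*6) - 1*(-147) = (⅓ + 3) + 147 = 10/3 + 147 = 451/3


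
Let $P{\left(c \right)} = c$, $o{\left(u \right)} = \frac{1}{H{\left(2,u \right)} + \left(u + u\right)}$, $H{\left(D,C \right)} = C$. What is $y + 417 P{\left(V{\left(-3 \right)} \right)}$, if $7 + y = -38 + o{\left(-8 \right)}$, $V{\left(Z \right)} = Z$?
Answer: $- \frac{31105}{24} \approx -1296.0$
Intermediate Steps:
$o{\left(u \right)} = \frac{1}{3 u}$ ($o{\left(u \right)} = \frac{1}{u + \left(u + u\right)} = \frac{1}{u + 2 u} = \frac{1}{3 u}$)
$y = - \frac{1081}{24}$ ($y = -7 - \left(38 - \frac{1}{3 \left(-8\right)}\right) = -7 + \left(-38 + \frac{1}{3} \left(- \frac{1}{8}\right)\right) = -7 - \frac{913}{24} = - \frac{1081}{24} \approx -45.042$)
$y + 417 P{\left(V{\left(-3 \right)} \right)} = - \frac{1081}{24} + 417 \left(-3\right) = - \frac{1081}{24} - 1251 = - \frac{31105}{24}$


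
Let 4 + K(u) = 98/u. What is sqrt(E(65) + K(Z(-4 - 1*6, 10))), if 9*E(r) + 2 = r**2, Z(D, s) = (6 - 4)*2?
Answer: sqrt(17630)/6 ≈ 22.130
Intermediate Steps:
Z(D, s) = 4 (Z(D, s) = 2*2 = 4)
K(u) = -4 + 98/u
E(r) = -2/9 + r**2/9
sqrt(E(65) + K(Z(-4 - 1*6, 10))) = sqrt((-2/9 + (1/9)*65**2) + (-4 + 98/4)) = sqrt((-2/9 + (1/9)*4225) + (-4 + 98*(1/4))) = sqrt((-2/9 + 4225/9) + (-4 + 49/2)) = sqrt(4223/9 + 41/2) = sqrt(8815/18) = sqrt(17630)/6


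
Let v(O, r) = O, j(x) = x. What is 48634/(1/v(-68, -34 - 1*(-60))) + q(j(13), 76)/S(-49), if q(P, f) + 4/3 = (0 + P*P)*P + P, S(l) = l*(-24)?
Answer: -5833742255/1764 ≈ -3.3071e+6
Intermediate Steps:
S(l) = -24*l
q(P, f) = -4/3 + P + P³ (q(P, f) = -4/3 + ((0 + P*P)*P + P) = -4/3 + ((0 + P²)*P + P) = -4/3 + (P²*P + P) = -4/3 + (P³ + P) = -4/3 + (P + P³) = -4/3 + P + P³)
48634/(1/v(-68, -34 - 1*(-60))) + q(j(13), 76)/S(-49) = 48634/(1/(-68)) + (-4/3 + 13 + 13³)/((-24*(-49))) = 48634/(-1/68) + (-4/3 + 13 + 2197)/1176 = 48634*(-68) + (6626/3)*(1/1176) = -3307112 + 3313/1764 = -5833742255/1764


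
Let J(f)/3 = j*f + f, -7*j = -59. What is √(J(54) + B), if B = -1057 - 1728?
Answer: I*√61621/7 ≈ 35.462*I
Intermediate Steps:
j = 59/7 (j = -⅐*(-59) = 59/7 ≈ 8.4286)
J(f) = 198*f/7 (J(f) = 3*(59*f/7 + f) = 3*(66*f/7) = 198*f/7)
B = -2785
√(J(54) + B) = √((198/7)*54 - 2785) = √(10692/7 - 2785) = √(-8803/7) = I*√61621/7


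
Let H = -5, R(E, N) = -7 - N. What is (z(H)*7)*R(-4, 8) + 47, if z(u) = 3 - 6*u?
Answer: -3418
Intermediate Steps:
z(u) = 3 - 6*u
(z(H)*7)*R(-4, 8) + 47 = ((3 - 6*(-5))*7)*(-7 - 1*8) + 47 = ((3 + 30)*7)*(-7 - 8) + 47 = (33*7)*(-15) + 47 = 231*(-15) + 47 = -3465 + 47 = -3418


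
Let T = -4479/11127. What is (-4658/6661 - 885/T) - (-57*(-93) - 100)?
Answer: -29865739502/9944873 ≈ -3003.1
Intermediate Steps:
T = -1493/3709 (T = -4479*1/11127 = -1493/3709 ≈ -0.40253)
(-4658/6661 - 885/T) - (-57*(-93) - 100) = (-4658/6661 - 885/(-1493/3709)) - (-57*(-93) - 100) = (-4658*1/6661 - 885*(-3709/1493)) - (5301 - 100) = (-4658/6661 + 3282465/1493) - 1*5201 = 21857544971/9944873 - 5201 = -29865739502/9944873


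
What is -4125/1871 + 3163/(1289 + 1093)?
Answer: -3907777/4456722 ≈ -0.87683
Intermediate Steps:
-4125/1871 + 3163/(1289 + 1093) = -4125*1/1871 + 3163/2382 = -4125/1871 + 3163*(1/2382) = -4125/1871 + 3163/2382 = -3907777/4456722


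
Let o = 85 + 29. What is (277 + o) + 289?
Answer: 680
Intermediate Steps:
o = 114
(277 + o) + 289 = (277 + 114) + 289 = 391 + 289 = 680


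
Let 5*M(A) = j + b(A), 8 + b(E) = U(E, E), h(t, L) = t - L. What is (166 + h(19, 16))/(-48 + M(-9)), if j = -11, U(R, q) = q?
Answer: -845/268 ≈ -3.1530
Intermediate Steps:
b(E) = -8 + E
M(A) = -19/5 + A/5 (M(A) = (-11 + (-8 + A))/5 = (-19 + A)/5 = -19/5 + A/5)
(166 + h(19, 16))/(-48 + M(-9)) = (166 + (19 - 1*16))/(-48 + (-19/5 + (⅕)*(-9))) = (166 + (19 - 16))/(-48 + (-19/5 - 9/5)) = (166 + 3)/(-48 - 28/5) = 169/(-268/5) = 169*(-5/268) = -845/268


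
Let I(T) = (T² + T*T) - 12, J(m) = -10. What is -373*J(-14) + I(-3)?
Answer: 3736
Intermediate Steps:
I(T) = -12 + 2*T² (I(T) = (T² + T²) - 12 = 2*T² - 12 = -12 + 2*T²)
-373*J(-14) + I(-3) = -373*(-10) + (-12 + 2*(-3)²) = 3730 + (-12 + 2*9) = 3730 + (-12 + 18) = 3730 + 6 = 3736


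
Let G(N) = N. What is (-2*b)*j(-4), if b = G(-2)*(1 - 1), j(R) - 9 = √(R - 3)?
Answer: 0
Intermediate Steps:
j(R) = 9 + √(-3 + R) (j(R) = 9 + √(R - 3) = 9 + √(-3 + R))
b = 0 (b = -2*(1 - 1) = -2*0 = 0)
(-2*b)*j(-4) = (-2*0)*(9 + √(-3 - 4)) = 0*(9 + √(-7)) = 0*(9 + I*√7) = 0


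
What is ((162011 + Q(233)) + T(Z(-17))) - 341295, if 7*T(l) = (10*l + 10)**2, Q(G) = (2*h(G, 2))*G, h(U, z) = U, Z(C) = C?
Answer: -469342/7 ≈ -67049.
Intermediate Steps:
Q(G) = 2*G**2 (Q(G) = (2*G)*G = 2*G**2)
T(l) = (10 + 10*l)**2/7 (T(l) = (10*l + 10)**2/7 = (10 + 10*l)**2/7)
((162011 + Q(233)) + T(Z(-17))) - 341295 = ((162011 + 2*233**2) + 100*(1 - 17)**2/7) - 341295 = ((162011 + 2*54289) + (100/7)*(-16)**2) - 341295 = ((162011 + 108578) + (100/7)*256) - 341295 = (270589 + 25600/7) - 341295 = 1919723/7 - 341295 = -469342/7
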